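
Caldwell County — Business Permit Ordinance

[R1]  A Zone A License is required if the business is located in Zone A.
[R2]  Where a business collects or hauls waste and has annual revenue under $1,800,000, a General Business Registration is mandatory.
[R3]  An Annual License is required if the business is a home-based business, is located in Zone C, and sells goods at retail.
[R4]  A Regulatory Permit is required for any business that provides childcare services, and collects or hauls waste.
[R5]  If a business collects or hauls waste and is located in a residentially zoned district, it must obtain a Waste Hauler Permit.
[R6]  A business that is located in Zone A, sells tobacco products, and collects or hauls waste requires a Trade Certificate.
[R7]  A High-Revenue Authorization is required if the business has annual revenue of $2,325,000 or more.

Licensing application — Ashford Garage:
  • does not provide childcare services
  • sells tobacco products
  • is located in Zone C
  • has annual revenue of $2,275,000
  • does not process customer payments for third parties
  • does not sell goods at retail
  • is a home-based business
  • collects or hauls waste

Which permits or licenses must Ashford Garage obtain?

None

[R1] is located in Zone C (not: is located in Zone A) → Zone A License not required.
[R2] collects or hauls waste; revenue $2,275,000 ≥ $1,800,000 → General Business Registration not required.
[R3] is a home-based business; is located in Zone C; does not sell goods at retail → Annual License not required.
[R4] does not provide childcare services; collects or hauls waste → Regulatory Permit not required.
[R5] collects or hauls waste; is located in Zone C (not: is located in a residentially zoned district) → Waste Hauler Permit not required.
[R6] is located in Zone C (not: is located in Zone A); sells tobacco products; collects or hauls waste → Trade Certificate not required.
[R7] revenue $2,275,000 < $2,325,000 → High-Revenue Authorization not required.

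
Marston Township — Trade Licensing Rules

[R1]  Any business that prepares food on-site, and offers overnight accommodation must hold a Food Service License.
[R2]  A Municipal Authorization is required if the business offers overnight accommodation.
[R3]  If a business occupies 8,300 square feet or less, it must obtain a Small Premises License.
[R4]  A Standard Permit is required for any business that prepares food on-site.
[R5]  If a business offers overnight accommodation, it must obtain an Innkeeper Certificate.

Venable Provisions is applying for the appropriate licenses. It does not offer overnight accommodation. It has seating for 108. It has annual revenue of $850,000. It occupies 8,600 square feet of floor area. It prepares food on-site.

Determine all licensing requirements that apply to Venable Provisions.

[R1] prepares food on-site; does not offer overnight accommodation → Food Service License not required.
[R2] does not offer overnight accommodation → Municipal Authorization not required.
[R3] floor area 8,600 square feet > 8,300 square feet → Small Premises License not required.
[R4] prepares food on-site → Standard Permit required.
[R5] does not offer overnight accommodation → Innkeeper Certificate not required.

Standard Permit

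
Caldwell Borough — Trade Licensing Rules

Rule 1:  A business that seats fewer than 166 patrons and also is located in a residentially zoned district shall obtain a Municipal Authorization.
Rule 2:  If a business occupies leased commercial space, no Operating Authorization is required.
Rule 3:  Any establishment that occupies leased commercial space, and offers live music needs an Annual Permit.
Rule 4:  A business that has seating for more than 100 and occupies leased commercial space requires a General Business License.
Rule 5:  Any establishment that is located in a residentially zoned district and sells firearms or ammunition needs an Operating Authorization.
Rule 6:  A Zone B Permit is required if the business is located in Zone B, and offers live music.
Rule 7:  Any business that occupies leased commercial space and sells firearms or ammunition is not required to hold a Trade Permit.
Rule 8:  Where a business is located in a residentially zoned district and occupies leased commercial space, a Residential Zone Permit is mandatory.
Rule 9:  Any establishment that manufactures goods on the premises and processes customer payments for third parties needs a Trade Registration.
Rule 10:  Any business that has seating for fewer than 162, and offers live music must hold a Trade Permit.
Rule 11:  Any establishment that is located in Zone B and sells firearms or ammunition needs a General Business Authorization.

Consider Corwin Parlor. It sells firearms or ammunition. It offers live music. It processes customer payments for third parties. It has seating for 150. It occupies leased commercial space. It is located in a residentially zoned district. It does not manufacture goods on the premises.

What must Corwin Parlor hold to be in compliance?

Annual Permit, General Business License, Municipal Authorization, Residential Zone Permit

Rule 1: seating 150 < 166; is located in a residentially zoned district → Municipal Authorization required.
Rule 2: occupies leased commercial space → exempt from Operating Authorization.
Rule 3: occupies leased commercial space; offers live music → Annual Permit required.
Rule 4: seating 150 > 100; occupies leased commercial space → General Business License required.
Rule 5: is located in a residentially zoned district; sells firearms or ammunition → Operating Authorization required.
Rule 6: is located in a residentially zoned district (not: is located in Zone B); offers live music → Zone B Permit not required.
Rule 7: occupies leased commercial space; sells firearms or ammunition → exempt from Trade Permit.
Rule 8: is located in a residentially zoned district; occupies leased commercial space → Residential Zone Permit required.
Rule 9: does not manufacture goods on the premises; processes customer payments for third parties → Trade Registration not required.
Rule 10: seating 150 < 162; offers live music → Trade Permit required.
Rule 11: is located in a residentially zoned district (not: is located in Zone B); sells firearms or ammunition → General Business Authorization not required.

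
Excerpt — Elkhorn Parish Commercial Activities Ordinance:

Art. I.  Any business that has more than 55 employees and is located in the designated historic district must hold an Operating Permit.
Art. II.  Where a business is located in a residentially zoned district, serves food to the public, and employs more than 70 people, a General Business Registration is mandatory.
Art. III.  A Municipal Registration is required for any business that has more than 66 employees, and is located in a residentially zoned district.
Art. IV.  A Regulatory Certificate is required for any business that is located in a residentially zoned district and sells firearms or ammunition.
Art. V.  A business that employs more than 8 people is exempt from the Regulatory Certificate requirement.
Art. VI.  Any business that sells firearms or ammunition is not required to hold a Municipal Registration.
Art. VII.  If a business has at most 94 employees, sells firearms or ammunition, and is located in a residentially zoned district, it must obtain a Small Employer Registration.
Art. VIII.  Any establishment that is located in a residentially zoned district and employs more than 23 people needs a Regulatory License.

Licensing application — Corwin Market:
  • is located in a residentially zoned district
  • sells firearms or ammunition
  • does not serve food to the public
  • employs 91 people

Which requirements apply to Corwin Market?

Art. I. employees 91 > 55; is located in a residentially zoned district (not: is located in the designated historic district) → Operating Permit not required.
Art. II. is located in a residentially zoned district; does not serve food to the public; employees 91 > 70 → General Business Registration not required.
Art. III. employees 91 > 66; is located in a residentially zoned district → Municipal Registration required.
Art. IV. is located in a residentially zoned district; sells firearms or ammunition → Regulatory Certificate required.
Art. V. employees 91 > 8 → exempt from Regulatory Certificate.
Art. VI. sells firearms or ammunition → exempt from Municipal Registration.
Art. VII. employees 91 ≤ 94; sells firearms or ammunition; is located in a residentially zoned district → Small Employer Registration required.
Art. VIII. is located in a residentially zoned district; employees 91 > 23 → Regulatory License required.

Regulatory License, Small Employer Registration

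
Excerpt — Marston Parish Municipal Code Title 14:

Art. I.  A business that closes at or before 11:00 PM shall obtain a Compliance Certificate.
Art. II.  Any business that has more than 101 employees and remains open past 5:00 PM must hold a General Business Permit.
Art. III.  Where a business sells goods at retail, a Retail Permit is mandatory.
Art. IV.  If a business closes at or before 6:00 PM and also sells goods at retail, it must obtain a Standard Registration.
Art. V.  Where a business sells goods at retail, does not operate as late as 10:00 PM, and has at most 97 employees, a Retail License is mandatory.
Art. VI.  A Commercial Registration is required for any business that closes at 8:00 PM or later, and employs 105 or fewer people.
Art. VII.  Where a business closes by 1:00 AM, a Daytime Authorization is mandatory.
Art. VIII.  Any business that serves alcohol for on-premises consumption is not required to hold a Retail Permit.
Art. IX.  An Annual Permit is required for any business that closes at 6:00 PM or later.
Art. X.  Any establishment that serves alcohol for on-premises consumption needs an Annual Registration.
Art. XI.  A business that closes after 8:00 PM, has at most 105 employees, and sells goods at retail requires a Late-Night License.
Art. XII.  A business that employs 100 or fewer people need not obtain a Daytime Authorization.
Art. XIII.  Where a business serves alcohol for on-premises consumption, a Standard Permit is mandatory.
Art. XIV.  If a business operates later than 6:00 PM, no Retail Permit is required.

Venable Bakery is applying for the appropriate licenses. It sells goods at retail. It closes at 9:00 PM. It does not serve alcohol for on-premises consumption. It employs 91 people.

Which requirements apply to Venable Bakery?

Annual Permit, Commercial Registration, Compliance Certificate, Late-Night License, Retail License

Art. I. closes 9:00 PM, at/before 11:00 PM → Compliance Certificate required.
Art. II. employees 91 ≤ 101; closes 9:00 PM, after 5:00 PM → General Business Permit not required.
Art. III. sells goods at retail → Retail Permit required.
Art. IV. closes 9:00 PM, after 6:00 PM; sells goods at retail → Standard Registration not required.
Art. V. sells goods at retail; closes 9:00 PM, at/before 10:00 PM; employees 91 ≤ 97 → Retail License required.
Art. VI. closes 9:00 PM, after 8:00 PM; employees 91 ≤ 105 → Commercial Registration required.
Art. VII. closes 9:00 PM, at/before 1:00 AM → Daytime Authorization required.
Art. VIII. does not serve alcohol for on-premises consumption → Retail Permit exemption does not apply.
Art. IX. closes 9:00 PM, after 6:00 PM → Annual Permit required.
Art. X. does not serve alcohol for on-premises consumption → Annual Registration not required.
Art. XI. closes 9:00 PM, after 8:00 PM; employees 91 ≤ 105; sells goods at retail → Late-Night License required.
Art. XII. employees 91 ≤ 100 → exempt from Daytime Authorization.
Art. XIII. does not serve alcohol for on-premises consumption → Standard Permit not required.
Art. XIV. closes 9:00 PM, after 6:00 PM → exempt from Retail Permit.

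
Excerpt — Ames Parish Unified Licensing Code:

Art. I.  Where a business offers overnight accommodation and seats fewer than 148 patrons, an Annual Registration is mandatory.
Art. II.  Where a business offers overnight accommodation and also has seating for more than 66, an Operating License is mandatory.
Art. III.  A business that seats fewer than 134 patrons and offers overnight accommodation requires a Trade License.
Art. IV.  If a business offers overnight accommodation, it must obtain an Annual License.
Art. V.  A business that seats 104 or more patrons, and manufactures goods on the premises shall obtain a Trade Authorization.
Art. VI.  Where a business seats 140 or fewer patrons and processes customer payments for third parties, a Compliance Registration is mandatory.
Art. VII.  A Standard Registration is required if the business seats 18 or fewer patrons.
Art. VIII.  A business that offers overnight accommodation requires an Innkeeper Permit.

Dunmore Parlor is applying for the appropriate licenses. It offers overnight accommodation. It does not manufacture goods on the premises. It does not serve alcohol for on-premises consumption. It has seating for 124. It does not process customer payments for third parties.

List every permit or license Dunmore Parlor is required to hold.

Art. I. offers overnight accommodation; seating 124 < 148 → Annual Registration required.
Art. II. offers overnight accommodation; seating 124 > 66 → Operating License required.
Art. III. seating 124 < 134; offers overnight accommodation → Trade License required.
Art. IV. offers overnight accommodation → Annual License required.
Art. V. seating 124 ≥ 104; does not manufacture goods on the premises → Trade Authorization not required.
Art. VI. seating 124 ≤ 140; does not process customer payments for third parties → Compliance Registration not required.
Art. VII. seating 124 > 18 → Standard Registration not required.
Art. VIII. offers overnight accommodation → Innkeeper Permit required.

Annual License, Annual Registration, Innkeeper Permit, Operating License, Trade License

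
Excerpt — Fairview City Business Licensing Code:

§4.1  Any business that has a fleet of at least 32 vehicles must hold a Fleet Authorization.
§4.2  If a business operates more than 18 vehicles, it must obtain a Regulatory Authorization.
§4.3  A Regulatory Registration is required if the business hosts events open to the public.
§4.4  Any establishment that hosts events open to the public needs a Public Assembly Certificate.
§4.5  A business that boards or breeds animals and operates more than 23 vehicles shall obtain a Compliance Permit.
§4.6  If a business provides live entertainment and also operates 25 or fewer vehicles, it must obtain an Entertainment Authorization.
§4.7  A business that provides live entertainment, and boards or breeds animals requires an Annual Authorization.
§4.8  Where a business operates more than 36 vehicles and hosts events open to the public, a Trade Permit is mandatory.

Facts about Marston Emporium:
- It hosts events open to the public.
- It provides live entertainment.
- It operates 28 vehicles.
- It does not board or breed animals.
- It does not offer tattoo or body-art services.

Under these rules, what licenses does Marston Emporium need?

Public Assembly Certificate, Regulatory Authorization, Regulatory Registration

§4.1 vehicles 28 < 32 → Fleet Authorization not required.
§4.2 vehicles 28 > 18 → Regulatory Authorization required.
§4.3 hosts events open to the public → Regulatory Registration required.
§4.4 hosts events open to the public → Public Assembly Certificate required.
§4.5 does not board or breed animals; vehicles 28 > 23 → Compliance Permit not required.
§4.6 provides live entertainment; vehicles 28 > 25 → Entertainment Authorization not required.
§4.7 provides live entertainment; does not board or breed animals → Annual Authorization not required.
§4.8 vehicles 28 ≤ 36; hosts events open to the public → Trade Permit not required.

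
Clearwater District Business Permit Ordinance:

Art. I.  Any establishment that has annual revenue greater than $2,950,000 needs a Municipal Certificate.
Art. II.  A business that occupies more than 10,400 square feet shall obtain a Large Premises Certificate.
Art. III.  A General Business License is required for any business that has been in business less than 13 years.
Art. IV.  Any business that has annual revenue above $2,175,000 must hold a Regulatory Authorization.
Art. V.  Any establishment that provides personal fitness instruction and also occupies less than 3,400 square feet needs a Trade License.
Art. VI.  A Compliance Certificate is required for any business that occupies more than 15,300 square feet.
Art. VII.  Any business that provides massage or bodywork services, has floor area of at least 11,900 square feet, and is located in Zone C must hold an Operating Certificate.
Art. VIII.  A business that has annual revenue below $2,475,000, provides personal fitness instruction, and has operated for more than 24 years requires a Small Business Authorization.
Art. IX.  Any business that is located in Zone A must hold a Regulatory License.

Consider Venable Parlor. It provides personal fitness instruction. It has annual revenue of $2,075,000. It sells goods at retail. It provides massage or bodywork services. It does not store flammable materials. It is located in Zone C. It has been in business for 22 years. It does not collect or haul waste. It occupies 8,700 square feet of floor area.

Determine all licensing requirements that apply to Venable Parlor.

None

Art. I. revenue $2,075,000 ≤ $2,950,000 → Municipal Certificate not required.
Art. II. floor area 8,700 square feet ≤ 10,400 square feet → Large Premises Certificate not required.
Art. III. years in business 22 ≥ 13 → General Business License not required.
Art. IV. revenue $2,075,000 ≤ $2,175,000 → Regulatory Authorization not required.
Art. V. provides personal fitness instruction; floor area 8,700 square feet ≥ 3,400 square feet → Trade License not required.
Art. VI. floor area 8,700 square feet ≤ 15,300 square feet → Compliance Certificate not required.
Art. VII. provides massage or bodywork services; floor area 8,700 square feet < 11,900 square feet; is located in Zone C → Operating Certificate not required.
Art. VIII. revenue $2,075,000 < $2,475,000; provides personal fitness instruction; years in business 22 ≤ 24 → Small Business Authorization not required.
Art. IX. is located in Zone C (not: is located in Zone A) → Regulatory License not required.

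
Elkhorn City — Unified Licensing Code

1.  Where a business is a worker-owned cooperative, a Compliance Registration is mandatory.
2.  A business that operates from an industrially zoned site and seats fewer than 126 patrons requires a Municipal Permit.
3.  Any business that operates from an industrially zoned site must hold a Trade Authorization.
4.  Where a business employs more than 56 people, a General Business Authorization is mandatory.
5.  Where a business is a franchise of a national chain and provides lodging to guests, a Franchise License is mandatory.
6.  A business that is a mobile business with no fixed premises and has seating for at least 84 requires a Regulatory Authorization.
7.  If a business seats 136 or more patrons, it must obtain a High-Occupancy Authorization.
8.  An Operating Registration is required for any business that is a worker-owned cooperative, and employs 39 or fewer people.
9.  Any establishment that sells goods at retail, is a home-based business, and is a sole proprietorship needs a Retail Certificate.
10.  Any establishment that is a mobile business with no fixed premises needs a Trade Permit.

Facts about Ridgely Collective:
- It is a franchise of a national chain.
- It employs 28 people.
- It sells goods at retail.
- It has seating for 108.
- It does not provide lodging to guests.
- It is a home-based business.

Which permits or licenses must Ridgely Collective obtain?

1. is a franchise of a national chain (not: is a worker-owned cooperative) → Compliance Registration not required.
2. is a home-based business (not: operates from an industrially zoned site); seating 108 < 126 → Municipal Permit not required.
3. is a home-based business (not: operates from an industrially zoned site) → Trade Authorization not required.
4. employees 28 ≤ 56 → General Business Authorization not required.
5. is a franchise of a national chain; does not provide lodging to guests → Franchise License not required.
6. is a home-based business (not: is a mobile business with no fixed premises); seating 108 ≥ 84 → Regulatory Authorization not required.
7. seating 108 < 136 → High-Occupancy Authorization not required.
8. is a franchise of a national chain (not: is a worker-owned cooperative); employees 28 ≤ 39 → Operating Registration not required.
9. sells goods at retail; is a home-based business; is a franchise of a national chain (not: is a sole proprietorship) → Retail Certificate not required.
10. is a home-based business (not: is a mobile business with no fixed premises) → Trade Permit not required.

None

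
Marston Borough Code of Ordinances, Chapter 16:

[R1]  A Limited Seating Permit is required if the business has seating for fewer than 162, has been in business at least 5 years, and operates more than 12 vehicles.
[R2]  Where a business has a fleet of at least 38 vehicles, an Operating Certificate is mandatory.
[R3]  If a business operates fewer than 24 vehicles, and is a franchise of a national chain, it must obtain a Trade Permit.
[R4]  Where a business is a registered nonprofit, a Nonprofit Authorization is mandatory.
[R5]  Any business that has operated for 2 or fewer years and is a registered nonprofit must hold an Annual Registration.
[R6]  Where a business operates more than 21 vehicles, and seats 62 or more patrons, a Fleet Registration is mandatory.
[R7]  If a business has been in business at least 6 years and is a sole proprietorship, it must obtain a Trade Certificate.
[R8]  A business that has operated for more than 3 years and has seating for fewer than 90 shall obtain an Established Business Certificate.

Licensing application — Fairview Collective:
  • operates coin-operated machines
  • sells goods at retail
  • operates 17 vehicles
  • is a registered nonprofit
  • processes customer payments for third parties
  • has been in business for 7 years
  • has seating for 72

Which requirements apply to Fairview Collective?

Established Business Certificate, Limited Seating Permit, Nonprofit Authorization

[R1] seating 72 < 162; years in business 7 ≥ 5; vehicles 17 > 12 → Limited Seating Permit required.
[R2] vehicles 17 < 38 → Operating Certificate not required.
[R3] vehicles 17 < 24; is a registered nonprofit (not: is a franchise of a national chain) → Trade Permit not required.
[R4] is a registered nonprofit → Nonprofit Authorization required.
[R5] years in business 7 > 2; is a registered nonprofit → Annual Registration not required.
[R6] vehicles 17 ≤ 21; seating 72 ≥ 62 → Fleet Registration not required.
[R7] years in business 7 ≥ 6; is a registered nonprofit (not: is a sole proprietorship) → Trade Certificate not required.
[R8] years in business 7 > 3; seating 72 < 90 → Established Business Certificate required.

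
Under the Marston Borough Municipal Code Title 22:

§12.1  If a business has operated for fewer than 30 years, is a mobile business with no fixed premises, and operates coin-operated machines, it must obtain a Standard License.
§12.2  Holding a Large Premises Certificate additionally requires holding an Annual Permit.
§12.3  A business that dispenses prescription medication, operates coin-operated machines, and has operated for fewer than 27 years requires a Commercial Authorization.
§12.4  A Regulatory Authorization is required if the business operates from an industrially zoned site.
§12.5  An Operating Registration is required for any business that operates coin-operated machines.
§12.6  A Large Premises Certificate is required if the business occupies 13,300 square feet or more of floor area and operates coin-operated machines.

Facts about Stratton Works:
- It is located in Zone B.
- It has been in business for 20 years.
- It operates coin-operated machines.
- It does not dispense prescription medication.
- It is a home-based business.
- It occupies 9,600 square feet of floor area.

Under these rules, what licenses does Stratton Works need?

§12.1 years in business 20 < 30; is a home-based business (not: is a mobile business with no fixed premises); operates coin-operated machines → Standard License not required.
§12.2 Large Premises Certificate is not required → no effect.
§12.3 does not dispense prescription medication; operates coin-operated machines; years in business 20 < 27 → Commercial Authorization not required.
§12.4 is a home-based business (not: operates from an industrially zoned site) → Regulatory Authorization not required.
§12.5 operates coin-operated machines → Operating Registration required.
§12.6 floor area 9,600 square feet < 13,300 square feet; operates coin-operated machines → Large Premises Certificate not required.

Operating Registration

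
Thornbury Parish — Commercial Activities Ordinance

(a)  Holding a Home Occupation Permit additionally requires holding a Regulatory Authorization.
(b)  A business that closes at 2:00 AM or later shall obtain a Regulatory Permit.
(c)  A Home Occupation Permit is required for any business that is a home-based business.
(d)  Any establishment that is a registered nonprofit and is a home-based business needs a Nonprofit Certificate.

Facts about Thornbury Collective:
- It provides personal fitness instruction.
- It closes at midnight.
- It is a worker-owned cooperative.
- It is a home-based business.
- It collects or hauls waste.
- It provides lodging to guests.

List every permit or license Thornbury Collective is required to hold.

Home Occupation Permit, Regulatory Authorization

(a) Home Occupation Permit is required → Regulatory Authorization also required.
(b) closes midnight, at/before 2:00 AM → Regulatory Permit not required.
(c) is a home-based business → Home Occupation Permit required.
(d) is a worker-owned cooperative (not: is a registered nonprofit); is a home-based business → Nonprofit Certificate not required.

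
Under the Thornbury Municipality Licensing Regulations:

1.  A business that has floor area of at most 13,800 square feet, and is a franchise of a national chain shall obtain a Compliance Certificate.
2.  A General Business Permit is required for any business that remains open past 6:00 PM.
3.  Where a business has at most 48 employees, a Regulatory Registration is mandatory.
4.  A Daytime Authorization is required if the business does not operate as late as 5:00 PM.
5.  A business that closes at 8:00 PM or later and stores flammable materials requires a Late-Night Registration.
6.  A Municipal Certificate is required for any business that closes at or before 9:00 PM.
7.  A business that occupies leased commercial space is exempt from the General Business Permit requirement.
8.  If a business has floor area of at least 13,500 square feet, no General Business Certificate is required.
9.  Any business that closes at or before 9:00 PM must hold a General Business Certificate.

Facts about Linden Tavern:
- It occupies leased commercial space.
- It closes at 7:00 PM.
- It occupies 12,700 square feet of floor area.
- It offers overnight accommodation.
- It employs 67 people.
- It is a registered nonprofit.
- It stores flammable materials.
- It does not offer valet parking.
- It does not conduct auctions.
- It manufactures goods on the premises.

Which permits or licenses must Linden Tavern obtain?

1. floor area 12,700 square feet ≤ 13,800 square feet; is a registered nonprofit (not: is a franchise of a national chain) → Compliance Certificate not required.
2. closes 7:00 PM, after 6:00 PM → General Business Permit required.
3. employees 67 > 48 → Regulatory Registration not required.
4. closes 7:00 PM, after 5:00 PM → Daytime Authorization not required.
5. closes 7:00 PM, at/before 8:00 PM; stores flammable materials → Late-Night Registration not required.
6. closes 7:00 PM, at/before 9:00 PM → Municipal Certificate required.
7. occupies leased commercial space → exempt from General Business Permit.
8. floor area 12,700 square feet < 13,500 square feet → General Business Certificate exemption does not apply.
9. closes 7:00 PM, at/before 9:00 PM → General Business Certificate required.

General Business Certificate, Municipal Certificate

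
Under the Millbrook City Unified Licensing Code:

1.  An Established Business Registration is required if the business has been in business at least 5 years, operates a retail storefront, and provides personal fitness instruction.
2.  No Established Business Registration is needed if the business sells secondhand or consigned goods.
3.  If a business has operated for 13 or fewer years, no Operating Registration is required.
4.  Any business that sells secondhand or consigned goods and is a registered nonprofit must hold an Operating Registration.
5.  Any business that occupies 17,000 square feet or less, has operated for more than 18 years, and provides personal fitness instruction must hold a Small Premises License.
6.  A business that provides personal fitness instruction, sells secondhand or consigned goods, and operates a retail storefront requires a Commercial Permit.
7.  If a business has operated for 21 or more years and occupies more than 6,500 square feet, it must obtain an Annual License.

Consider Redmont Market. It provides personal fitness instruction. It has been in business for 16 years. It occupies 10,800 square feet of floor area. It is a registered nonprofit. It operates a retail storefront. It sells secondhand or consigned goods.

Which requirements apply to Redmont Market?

Commercial Permit, Operating Registration

1. years in business 16 ≥ 5; operates a retail storefront; provides personal fitness instruction → Established Business Registration required.
2. sells secondhand or consigned goods → exempt from Established Business Registration.
3. years in business 16 > 13 → Operating Registration exemption does not apply.
4. sells secondhand or consigned goods; is a registered nonprofit → Operating Registration required.
5. floor area 10,800 square feet ≤ 17,000 square feet; years in business 16 ≤ 18; provides personal fitness instruction → Small Premises License not required.
6. provides personal fitness instruction; sells secondhand or consigned goods; operates a retail storefront → Commercial Permit required.
7. years in business 16 < 21; floor area 10,800 square feet > 6,500 square feet → Annual License not required.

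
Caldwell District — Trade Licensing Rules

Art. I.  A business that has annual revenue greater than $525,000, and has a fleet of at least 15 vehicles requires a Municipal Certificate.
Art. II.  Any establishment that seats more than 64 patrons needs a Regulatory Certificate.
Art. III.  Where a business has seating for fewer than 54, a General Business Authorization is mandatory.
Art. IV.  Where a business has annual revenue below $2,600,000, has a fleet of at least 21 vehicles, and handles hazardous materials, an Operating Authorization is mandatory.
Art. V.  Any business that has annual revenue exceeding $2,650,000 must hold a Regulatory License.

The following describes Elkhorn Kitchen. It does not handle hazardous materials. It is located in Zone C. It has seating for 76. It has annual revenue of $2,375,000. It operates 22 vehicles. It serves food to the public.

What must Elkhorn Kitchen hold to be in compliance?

Art. I. revenue $2,375,000 > $525,000; vehicles 22 ≥ 15 → Municipal Certificate required.
Art. II. seating 76 > 64 → Regulatory Certificate required.
Art. III. seating 76 ≥ 54 → General Business Authorization not required.
Art. IV. revenue $2,375,000 < $2,600,000; vehicles 22 ≥ 21; does not handle hazardous materials → Operating Authorization not required.
Art. V. revenue $2,375,000 ≤ $2,650,000 → Regulatory License not required.

Municipal Certificate, Regulatory Certificate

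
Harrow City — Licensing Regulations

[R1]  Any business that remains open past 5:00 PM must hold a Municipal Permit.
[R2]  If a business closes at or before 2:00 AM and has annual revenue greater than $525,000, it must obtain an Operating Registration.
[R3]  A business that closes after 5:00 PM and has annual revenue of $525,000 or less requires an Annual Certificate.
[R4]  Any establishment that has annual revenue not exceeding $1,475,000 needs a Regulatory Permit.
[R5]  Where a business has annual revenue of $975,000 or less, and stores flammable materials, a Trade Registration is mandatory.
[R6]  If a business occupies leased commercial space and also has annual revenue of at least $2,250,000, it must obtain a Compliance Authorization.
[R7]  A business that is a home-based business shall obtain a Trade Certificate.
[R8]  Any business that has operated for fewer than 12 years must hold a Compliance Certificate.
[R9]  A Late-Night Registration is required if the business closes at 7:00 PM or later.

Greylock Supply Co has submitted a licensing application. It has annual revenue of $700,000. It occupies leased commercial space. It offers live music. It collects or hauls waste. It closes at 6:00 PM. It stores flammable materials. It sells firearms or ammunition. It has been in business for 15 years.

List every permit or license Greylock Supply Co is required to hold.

[R1] closes 6:00 PM, after 5:00 PM → Municipal Permit required.
[R2] closes 6:00 PM, at/before 2:00 AM; revenue $700,000 > $525,000 → Operating Registration required.
[R3] closes 6:00 PM, after 5:00 PM; revenue $700,000 > $525,000 → Annual Certificate not required.
[R4] revenue $700,000 ≤ $1,475,000 → Regulatory Permit required.
[R5] revenue $700,000 ≤ $975,000; stores flammable materials → Trade Registration required.
[R6] occupies leased commercial space; revenue $700,000 < $2,250,000 → Compliance Authorization not required.
[R7] occupies leased commercial space (not: is a home-based business) → Trade Certificate not required.
[R8] years in business 15 ≥ 12 → Compliance Certificate not required.
[R9] closes 6:00 PM, at/before 7:00 PM → Late-Night Registration not required.

Municipal Permit, Operating Registration, Regulatory Permit, Trade Registration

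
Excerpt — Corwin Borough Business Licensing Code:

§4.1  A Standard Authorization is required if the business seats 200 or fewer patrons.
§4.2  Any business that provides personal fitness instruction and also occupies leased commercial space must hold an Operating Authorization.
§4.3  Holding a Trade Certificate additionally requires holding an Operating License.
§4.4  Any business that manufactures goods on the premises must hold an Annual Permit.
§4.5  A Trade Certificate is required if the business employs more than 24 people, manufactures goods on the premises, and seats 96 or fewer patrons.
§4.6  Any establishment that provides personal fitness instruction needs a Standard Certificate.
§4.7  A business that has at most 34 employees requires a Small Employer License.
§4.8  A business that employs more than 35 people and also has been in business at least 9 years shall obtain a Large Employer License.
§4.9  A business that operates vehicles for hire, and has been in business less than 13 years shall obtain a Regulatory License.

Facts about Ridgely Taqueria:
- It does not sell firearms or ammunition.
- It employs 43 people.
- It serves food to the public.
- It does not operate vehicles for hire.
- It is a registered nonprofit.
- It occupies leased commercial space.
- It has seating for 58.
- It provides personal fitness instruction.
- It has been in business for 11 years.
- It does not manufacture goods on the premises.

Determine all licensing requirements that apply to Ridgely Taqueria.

Large Employer License, Operating Authorization, Standard Authorization, Standard Certificate

§4.1 seating 58 ≤ 200 → Standard Authorization required.
§4.2 provides personal fitness instruction; occupies leased commercial space → Operating Authorization required.
§4.3 Trade Certificate is not required → no effect.
§4.4 does not manufacture goods on the premises → Annual Permit not required.
§4.5 employees 43 > 24; does not manufacture goods on the premises; seating 58 ≤ 96 → Trade Certificate not required.
§4.6 provides personal fitness instruction → Standard Certificate required.
§4.7 employees 43 > 34 → Small Employer License not required.
§4.8 employees 43 > 35; years in business 11 ≥ 9 → Large Employer License required.
§4.9 does not operate vehicles for hire; years in business 11 < 13 → Regulatory License not required.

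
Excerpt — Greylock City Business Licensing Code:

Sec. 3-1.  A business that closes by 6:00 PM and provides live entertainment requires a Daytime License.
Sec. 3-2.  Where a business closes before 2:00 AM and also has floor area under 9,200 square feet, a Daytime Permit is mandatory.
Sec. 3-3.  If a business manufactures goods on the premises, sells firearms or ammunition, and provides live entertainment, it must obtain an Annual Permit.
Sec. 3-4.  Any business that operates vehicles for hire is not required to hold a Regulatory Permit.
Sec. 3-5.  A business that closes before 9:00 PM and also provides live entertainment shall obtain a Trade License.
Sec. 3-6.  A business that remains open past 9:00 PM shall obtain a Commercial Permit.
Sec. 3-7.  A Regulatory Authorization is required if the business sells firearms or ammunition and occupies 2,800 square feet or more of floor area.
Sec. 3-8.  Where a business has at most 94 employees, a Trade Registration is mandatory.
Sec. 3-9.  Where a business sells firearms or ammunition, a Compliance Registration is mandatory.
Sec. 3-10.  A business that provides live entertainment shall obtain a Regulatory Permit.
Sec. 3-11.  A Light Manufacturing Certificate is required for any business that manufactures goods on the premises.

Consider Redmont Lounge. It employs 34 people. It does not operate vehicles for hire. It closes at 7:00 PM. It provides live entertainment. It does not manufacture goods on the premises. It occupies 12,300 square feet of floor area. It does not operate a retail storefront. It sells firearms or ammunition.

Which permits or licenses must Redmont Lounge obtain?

Compliance Registration, Regulatory Authorization, Regulatory Permit, Trade License, Trade Registration

Sec. 3-1. closes 7:00 PM, after 6:00 PM; provides live entertainment → Daytime License not required.
Sec. 3-2. closes 7:00 PM, at/before 2:00 AM; floor area 12,300 square feet ≥ 9,200 square feet → Daytime Permit not required.
Sec. 3-3. does not manufacture goods on the premises; sells firearms or ammunition; provides live entertainment → Annual Permit not required.
Sec. 3-4. does not operate vehicles for hire → Regulatory Permit exemption does not apply.
Sec. 3-5. closes 7:00 PM, at/before 9:00 PM; provides live entertainment → Trade License required.
Sec. 3-6. closes 7:00 PM, at/before 9:00 PM → Commercial Permit not required.
Sec. 3-7. sells firearms or ammunition; floor area 12,300 square feet ≥ 2,800 square feet → Regulatory Authorization required.
Sec. 3-8. employees 34 ≤ 94 → Trade Registration required.
Sec. 3-9. sells firearms or ammunition → Compliance Registration required.
Sec. 3-10. provides live entertainment → Regulatory Permit required.
Sec. 3-11. does not manufacture goods on the premises → Light Manufacturing Certificate not required.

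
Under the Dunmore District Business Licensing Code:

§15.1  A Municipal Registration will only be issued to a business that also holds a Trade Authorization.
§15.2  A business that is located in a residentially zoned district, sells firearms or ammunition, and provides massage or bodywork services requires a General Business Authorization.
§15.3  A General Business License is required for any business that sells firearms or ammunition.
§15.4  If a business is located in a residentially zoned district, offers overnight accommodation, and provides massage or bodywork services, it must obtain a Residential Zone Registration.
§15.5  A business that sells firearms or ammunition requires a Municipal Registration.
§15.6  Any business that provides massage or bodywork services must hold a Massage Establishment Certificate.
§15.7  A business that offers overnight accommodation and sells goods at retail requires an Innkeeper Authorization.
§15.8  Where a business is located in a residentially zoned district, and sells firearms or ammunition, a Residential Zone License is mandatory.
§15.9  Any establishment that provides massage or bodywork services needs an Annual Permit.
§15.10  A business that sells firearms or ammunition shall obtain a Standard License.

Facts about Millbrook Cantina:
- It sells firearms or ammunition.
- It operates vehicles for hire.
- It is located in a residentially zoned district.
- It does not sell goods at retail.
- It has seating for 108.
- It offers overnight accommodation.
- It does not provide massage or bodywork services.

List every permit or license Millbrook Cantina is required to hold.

General Business License, Municipal Registration, Residential Zone License, Standard License, Trade Authorization

§15.1 Municipal Registration is required → Trade Authorization also required.
§15.2 is located in a residentially zoned district; sells firearms or ammunition; does not provide massage or bodywork services → General Business Authorization not required.
§15.3 sells firearms or ammunition → General Business License required.
§15.4 is located in a residentially zoned district; offers overnight accommodation; does not provide massage or bodywork services → Residential Zone Registration not required.
§15.5 sells firearms or ammunition → Municipal Registration required.
§15.6 does not provide massage or bodywork services → Massage Establishment Certificate not required.
§15.7 offers overnight accommodation; does not sell goods at retail → Innkeeper Authorization not required.
§15.8 is located in a residentially zoned district; sells firearms or ammunition → Residential Zone License required.
§15.9 does not provide massage or bodywork services → Annual Permit not required.
§15.10 sells firearms or ammunition → Standard License required.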